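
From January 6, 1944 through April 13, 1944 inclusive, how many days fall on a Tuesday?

14 Tuesdays

January 6, 1944 is a Thursday.
That's 99 days from start to end, counting both.
99 = 7 × 14 + 1, so there are 14 full weeks plus 1 extra day.
Each full week contributes one Tuesday: 14 so far.
The 1 extra day is Thursday — none qualify.
Total: 14 + 0 = 14.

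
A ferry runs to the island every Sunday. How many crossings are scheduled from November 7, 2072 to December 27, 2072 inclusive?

November 7, 2072 is a Monday.
From November 7, 2072 to December 27, 2072 is 51 days inclusive.
51 = 7 × 7 + 2, so there are 7 full weeks plus 2 extra days.
Each full week contributes one Sunday: 7 so far.
The 2 extra days are Mon, Tue — none qualify.
Total: 7 + 0 = 7.

7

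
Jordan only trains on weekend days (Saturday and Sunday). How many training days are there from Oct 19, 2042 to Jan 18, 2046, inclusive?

Oct 19, 2042 is a Sunday.
That's 1188 days from start to end, counting both.
1188 = 7 × 169 + 5, so there are 169 full weeks plus 5 extra days.
Each full week contributes 2 weekend days (Sat, Sun): 169 × 2 = 338.
The 5 extra days are Sun, Mon, Tue, Wed, Thu — 1 of them qualifies.
Total: 338 + 1 = 339.

339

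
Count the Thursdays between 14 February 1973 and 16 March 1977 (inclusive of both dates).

213

14 February 1973 is a Wednesday.
From 14 February 1973 to 16 March 1977 is 1492 days inclusive.
1492 = 7 × 213 + 1, so there are 213 full weeks plus 1 extra day.
Each full week contributes one Thursday: 213 so far.
The 1 extra day is Wednesday — none qualify.
Total: 213 + 0 = 213.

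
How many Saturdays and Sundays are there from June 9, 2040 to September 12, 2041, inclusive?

132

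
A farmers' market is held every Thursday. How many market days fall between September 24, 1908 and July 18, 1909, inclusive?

September 24, 1908 is a Thursday.
From September 24, 1908 to July 18, 1909 is 298 days inclusive.
298 = 7 × 42 + 4, so there are 42 full weeks plus 4 extra days.
Each full week contributes one Thursday: 42 so far.
The 4 extra days are Thu, Fri, Sat, Sun — 1 of them qualifies.
Total: 42 + 1 = 43.

43 Thursdays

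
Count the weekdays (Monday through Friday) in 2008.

262 weekdays

January 1, 2008 is a Tuesday.
From January 1, 2008 to December 31, 2008 is 366 days inclusive.
366 = 7 × 52 + 2, so there are 52 full weeks plus 2 extra days.
Each full week contributes 5 weekdays (Mon–Fri): 52 × 5 = 260.
The 2 extra days are Tuesday, Wednesday — 2 of them qualify.
Total: 260 + 2 = 262.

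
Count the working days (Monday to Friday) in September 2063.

Sep 1, 2063 is a Saturday.
From Sep 1, 2063 to Sep 30, 2063 is 30 days inclusive.
30 = 7 × 4 + 2, so there are 4 full weeks plus 2 extra days.
Each full week contributes 5 weekdays (Mon–Fri): 4 × 5 = 20.
The 2 extra days are Sat, Sun — none qualify.
Total: 20 + 0 = 20.

20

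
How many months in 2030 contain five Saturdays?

4

A month has five Saturdays exactly when Saturday falls within its first (length − 28) days.
Jan: 31 days, starts Tue → 5 of Tue, Wed, Thu
Feb: 28 days, starts Fri → 5 of (none)
Mar: 31 days, starts Fri → 5 of Fri, Sat, Sun ✓
Apr: 30 days, starts Mon → 5 of Mon, Tue
May: 31 days, starts Wed → 5 of Wed, Thu, Fri
Jun: 30 days, starts Sat → 5 of Sat, Sun ✓
Jul: 31 days, starts Mon → 5 of Mon, Tue, Wed
Aug: 31 days, starts Thu → 5 of Thu, Fri, Sat ✓
Sep: 30 days, starts Sun → 5 of Sun, Mon
Oct: 31 days, starts Tue → 5 of Tue, Wed, Thu
Nov: 30 days, starts Fri → 5 of Fri, Sat ✓
Dec: 31 days, starts Sun → 5 of Sun, Mon, Tue
Months with five Saturdays: Mar, Jun, Aug, Nov.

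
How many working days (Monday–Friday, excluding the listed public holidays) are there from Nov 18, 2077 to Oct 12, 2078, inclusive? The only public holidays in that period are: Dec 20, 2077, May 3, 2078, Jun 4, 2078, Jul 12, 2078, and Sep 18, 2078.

232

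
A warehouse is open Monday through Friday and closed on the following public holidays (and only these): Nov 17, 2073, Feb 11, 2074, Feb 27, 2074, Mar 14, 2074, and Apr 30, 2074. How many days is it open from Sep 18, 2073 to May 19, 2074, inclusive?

171 business days

Sep 18, 2073 is a Monday.
The range spans 244 days (inclusive of both endpoints).
244 = 7 × 34 + 6, so there are 34 full weeks plus 6 extra days.
Each full week contributes 5 weekdays (Mon–Fri): 34 × 5 = 170.
The 6 extra days are Monday, Tuesday, Wednesday, Thursday, Friday, Saturday — 5 of them qualify.
Total: 170 + 5 = 175.
Holidays: Nov 17, 2073 (Fri); Feb 11, 2074 (Sun); Feb 27, 2074 (Tue); Mar 14, 2074 (Wed); Apr 30, 2074 (Mon).
4 of the 5 holidays fall on weekdays; the rest are weekends and were already excluded.
Business days: 175 − 4 = 171.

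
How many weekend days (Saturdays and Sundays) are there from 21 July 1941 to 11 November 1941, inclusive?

32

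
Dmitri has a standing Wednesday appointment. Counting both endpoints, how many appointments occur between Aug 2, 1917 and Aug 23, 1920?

159

Aug 2, 1917 is a Thursday.
The range spans 1118 days (inclusive of both endpoints).
1118 = 7 × 159 + 5, so there are 159 full weeks plus 5 extra days.
Each full week contributes one Wednesday: 159 so far.
The 5 extra days are Thu, Fri, Sat, Sun, Mon — none qualify.
Total: 159 + 0 = 159.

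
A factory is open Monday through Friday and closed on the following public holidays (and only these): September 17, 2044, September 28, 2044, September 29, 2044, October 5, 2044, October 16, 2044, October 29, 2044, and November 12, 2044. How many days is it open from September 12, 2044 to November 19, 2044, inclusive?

September 12, 2044 is a Monday.
From September 12, 2044 to November 19, 2044 is 69 days inclusive.
69 = 7 × 9 + 6, so there are 9 full weeks plus 6 extra days.
Each full week contributes 5 weekdays (Mon–Fri): 9 × 5 = 45.
The 6 extra days are Monday, Tuesday, Wednesday, Thursday, Friday, Saturday — 5 of them qualify.
Total: 45 + 5 = 50.
Holidays: September 17, 2044 (Sat); September 28, 2044 (Wed); September 29, 2044 (Thu); October 5, 2044 (Wed); October 16, 2044 (Sun); October 29, 2044 (Sat); November 12, 2044 (Sat).
3 of the 7 holidays fall on weekdays; the rest are weekends and were already excluded.
Business days: 50 − 3 = 47.

47 working days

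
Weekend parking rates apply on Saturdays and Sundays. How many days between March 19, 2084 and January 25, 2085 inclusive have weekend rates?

89

March 19, 2084 is a Sunday.
That's 313 days from start to end, counting both.
313 = 7 × 44 + 5, so there are 44 full weeks plus 5 extra days.
Each full week contributes 2 weekend days (Sat, Sun): 44 × 2 = 88.
The 5 extra days are Sun, Mon, Tue, Wed, Thu — 1 of them qualifies.
Total: 88 + 1 = 89.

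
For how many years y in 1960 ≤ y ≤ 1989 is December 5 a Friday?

4

Day of week of December 5 in each year:
1960: Mon, 1961: Tue, 1962: Wed, 1963: Thu, 1964: Sat, 1965: Sun, 1966: Mon, 1967: Tue, 1968: Thu, 1969: Fri ✓, 1970: Sat, 1971: Sun, 1972: Tue, 1973: Wed, 1974: Thu, 1975: Fri ✓, 1976: Sun, 1977: Mon, 1978: Tue, 1979: Wed, 1980: Fri ✓, 1981: Sat, 1982: Sun, 1983: Mon, 1984: Wed, 1985: Thu, 1986: Fri ✓, 1987: Sat, 1988: Mon, 1989: Tue
Fridays: 1969, 1975, 1980, 1986.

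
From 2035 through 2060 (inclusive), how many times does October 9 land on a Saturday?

4

Day of week of October 9 in each year:
2035: Tue, 2036: Thu, 2037: Fri, 2038: Sat ✓, 2039: Sun, 2040: Tue, 2041: Wed, 2042: Thu, 2043: Fri, 2044: Sun, 2045: Mon, 2046: Tue, 2047: Wed, 2048: Fri, 2049: Sat ✓, 2050: Sun, 2051: Mon, 2052: Wed, 2053: Thu, 2054: Fri, 2055: Sat ✓, 2056: Mon, 2057: Tue, 2058: Wed, 2059: Thu, 2060: Sat ✓
Saturdays: 2038, 2049, 2055, 2060.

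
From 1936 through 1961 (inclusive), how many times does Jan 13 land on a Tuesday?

Day of week of January 13 in each year:
1936: Mon, 1937: Wed, 1938: Thu, 1939: Fri, 1940: Sat, 1941: Mon, 1942: Tue ✓, 1943: Wed, 1944: Thu, 1945: Sat, 1946: Sun, 1947: Mon, 1948: Tue ✓, 1949: Thu, 1950: Fri, 1951: Sat, 1952: Sun, 1953: Tue ✓, 1954: Wed, 1955: Thu, 1956: Fri, 1957: Sun, 1958: Mon, 1959: Tue ✓, 1960: Wed, 1961: Fri
Tuesdays: 1942, 1948, 1953, 1959.

4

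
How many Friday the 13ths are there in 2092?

The 13th falls on a Friday when the month's 13th has weekday Fri.
Jan 13 is Sun; Feb 13 is Wed; Mar 13 is Thu; Apr 13 is Sun; May 13 is Tue; Jun 13 is Fri ✓; Jul 13 is Sun; Aug 13 is Wed; Sep 13 is Sat; Oct 13 is Mon; Nov 13 is Thu; Dec 13 is Sat.
Friday the 13ths: Jun.

1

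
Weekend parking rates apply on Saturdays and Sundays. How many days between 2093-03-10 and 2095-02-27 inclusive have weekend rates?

2093-03-10 is a Tuesday.
From 2093-03-10 to 2095-02-27 is 720 days inclusive.
720 = 7 × 102 + 6, so there are 102 full weeks plus 6 extra days.
Each full week contributes 2 weekend days (Sat, Sun): 102 × 2 = 204.
The 6 extra days are Tuesday, Wednesday, Thursday, Friday, Saturday, Sunday — 2 of them qualify.
Total: 204 + 2 = 206.

206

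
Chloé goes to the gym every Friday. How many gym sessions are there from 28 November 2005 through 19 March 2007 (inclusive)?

68 Fridays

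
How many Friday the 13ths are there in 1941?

The 13th falls on a Friday when the month's 13th has weekday Fri.
Jan 13 is Mon; Feb 13 is Thu; Mar 13 is Thu; Apr 13 is Sun; May 13 is Tue; Jun 13 is Fri ✓; Jul 13 is Sun; Aug 13 is Wed; Sep 13 is Sat; Oct 13 is Mon; Nov 13 is Thu; Dec 13 is Sat.
Friday the 13ths: Jun.

1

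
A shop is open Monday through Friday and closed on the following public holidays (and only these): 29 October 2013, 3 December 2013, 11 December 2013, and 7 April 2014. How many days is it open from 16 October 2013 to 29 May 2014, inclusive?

158

16 October 2013 is a Wednesday.
From 16 October 2013 to 29 May 2014 is 226 days inclusive.
226 = 7 × 32 + 2, so there are 32 full weeks plus 2 extra days.
Each full week contributes 5 weekdays (Mon–Fri): 32 × 5 = 160.
The 2 extra days are Wed, Thu — 2 of them qualify.
Total: 160 + 2 = 162.
Holidays: 29 October 2013 (Tue); 3 December 2013 (Tue); 11 December 2013 (Wed); 7 April 2014 (Mon).
All 4 holidays fall on weekdays, so subtract 4.
Business days: 162 − 4 = 158.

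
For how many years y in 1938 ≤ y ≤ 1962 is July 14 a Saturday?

Day of week of July 14 in each year:
1938: Thu, 1939: Fri, 1940: Sun, 1941: Mon, 1942: Tue, 1943: Wed, 1944: Fri, 1945: Sat ✓, 1946: Sun, 1947: Mon, 1948: Wed, 1949: Thu, 1950: Fri, 1951: Sat ✓, 1952: Mon, 1953: Tue, 1954: Wed, 1955: Thu, 1956: Sat ✓, 1957: Sun, 1958: Mon, 1959: Tue, 1960: Thu, 1961: Fri, 1962: Sat ✓
Saturdays: 1945, 1951, 1956, 1962.

4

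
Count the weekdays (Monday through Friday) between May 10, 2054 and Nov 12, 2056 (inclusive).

May 10, 2054 is a Sunday.
From May 10, 2054 to Nov 12, 2056 is 918 days inclusive.
918 = 7 × 131 + 1, so there are 131 full weeks plus 1 extra day.
Each full week contributes 5 weekdays (Mon–Fri): 131 × 5 = 655.
The 1 extra day is Sunday — none qualify.
Total: 655 + 0 = 655.

655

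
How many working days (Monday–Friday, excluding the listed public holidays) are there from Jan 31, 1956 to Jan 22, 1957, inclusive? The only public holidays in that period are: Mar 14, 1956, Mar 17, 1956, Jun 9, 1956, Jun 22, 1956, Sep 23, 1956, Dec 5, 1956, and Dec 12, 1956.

Jan 31, 1956 is a Tuesday.
That's 358 days from start to end, counting both.
358 = 7 × 51 + 1, so there are 51 full weeks plus 1 extra day.
Each full week contributes 5 weekdays (Mon–Fri): 51 × 5 = 255.
The 1 extra day is Tue — 1 of them qualifies.
Total: 255 + 1 = 256.
Holidays: Mar 14, 1956 (Wed); Mar 17, 1956 (Sat); Jun 9, 1956 (Sat); Jun 22, 1956 (Fri); Sep 23, 1956 (Sun); Dec 5, 1956 (Wed); Dec 12, 1956 (Wed).
4 of the 7 holidays fall on weekdays; the rest are weekends and were already excluded.
Business days: 256 − 4 = 252.

252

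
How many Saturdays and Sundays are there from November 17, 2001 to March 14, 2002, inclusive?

34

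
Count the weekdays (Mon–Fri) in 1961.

Jan 1, 1961 is a Sunday.
That's 365 days from start to end, counting both.
365 = 7 × 52 + 1, so there are 52 full weeks plus 1 extra day.
Each full week contributes 5 weekdays (Mon–Fri): 52 × 5 = 260.
The 1 extra day is Sunday — none qualify.
Total: 260 + 0 = 260.

260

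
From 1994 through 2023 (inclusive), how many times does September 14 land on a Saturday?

4

Day of week of September 14 in each year:
1994: Wed, 1995: Thu, 1996: Sat ✓, 1997: Sun, 1998: Mon, 1999: Tue, 2000: Thu, 2001: Fri, 2002: Sat ✓, 2003: Sun, 2004: Tue, 2005: Wed, 2006: Thu, 2007: Fri, 2008: Sun, 2009: Mon, 2010: Tue, 2011: Wed, 2012: Fri, 2013: Sat ✓, 2014: Sun, 2015: Mon, 2016: Wed, 2017: Thu, 2018: Fri, 2019: Sat ✓, 2020: Mon, 2021: Tue, 2022: Wed, 2023: Thu
Saturdays: 1996, 2002, 2013, 2019.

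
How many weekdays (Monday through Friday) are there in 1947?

261

1947-01-01 is a Wednesday.
From 1947-01-01 to 1947-12-31 is 365 days inclusive.
365 = 7 × 52 + 1, so there are 52 full weeks plus 1 extra day.
Each full week contributes 5 weekdays (Mon–Fri): 52 × 5 = 260.
The 1 extra day is Wednesday — 1 of them qualifies.
Total: 260 + 1 = 261.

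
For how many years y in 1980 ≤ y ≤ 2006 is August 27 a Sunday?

4

Day of week of August 27 in each year:
1980: Wed, 1981: Thu, 1982: Fri, 1983: Sat, 1984: Mon, 1985: Tue, 1986: Wed, 1987: Thu, 1988: Sat, 1989: Sun ✓, 1990: Mon, 1991: Tue, 1992: Thu, 1993: Fri, 1994: Sat, 1995: Sun ✓, 1996: Tue, 1997: Wed, 1998: Thu, 1999: Fri, 2000: Sun ✓, 2001: Mon, 2002: Tue, 2003: Wed, 2004: Fri, 2005: Sat, 2006: Sun ✓
Sundays: 1989, 1995, 2000, 2006.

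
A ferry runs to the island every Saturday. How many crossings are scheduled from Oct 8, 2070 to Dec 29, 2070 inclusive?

12

Oct 8, 2070 is a Wednesday.
The range spans 83 days (inclusive of both endpoints).
83 = 7 × 11 + 6, so there are 11 full weeks plus 6 extra days.
Each full week contributes one Saturday: 11 so far.
The 6 extra days are Wed, Thu, Fri, Sat, Sun, Mon — 1 of them qualifies.
Total: 11 + 1 = 12.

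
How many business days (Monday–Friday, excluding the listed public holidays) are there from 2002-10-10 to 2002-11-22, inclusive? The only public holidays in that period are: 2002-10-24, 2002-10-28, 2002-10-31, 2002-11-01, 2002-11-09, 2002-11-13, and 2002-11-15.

2002-10-10 is a Thursday.
The range spans 44 days (inclusive of both endpoints).
44 = 7 × 6 + 2, so there are 6 full weeks plus 2 extra days.
Each full week contributes 5 weekdays (Mon–Fri): 6 × 5 = 30.
The 2 extra days are Thursday, Friday — 2 of them qualify.
Total: 30 + 2 = 32.
Holidays: 2002-10-24 (Thu); 2002-10-28 (Mon); 2002-10-31 (Thu); 2002-11-01 (Fri); 2002-11-09 (Sat); 2002-11-13 (Wed); 2002-11-15 (Fri).
6 of the 7 holidays fall on weekdays; the rest are weekends and were already excluded.
Business days: 32 − 6 = 26.

26 business days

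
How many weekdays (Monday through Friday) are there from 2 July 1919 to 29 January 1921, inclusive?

413

2 July 1919 is a Wednesday.
That's 578 days from start to end, counting both.
578 = 7 × 82 + 4, so there are 82 full weeks plus 4 extra days.
Each full week contributes 5 weekdays (Mon–Fri): 82 × 5 = 410.
The 4 extra days are Wednesday, Thursday, Friday, Saturday — 3 of them qualify.
Total: 410 + 3 = 413.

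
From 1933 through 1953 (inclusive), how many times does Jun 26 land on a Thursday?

3

Day of week of June 26 in each year:
1933: Mon, 1934: Tue, 1935: Wed, 1936: Fri, 1937: Sat, 1938: Sun, 1939: Mon, 1940: Wed, 1941: Thu ✓, 1942: Fri, 1943: Sat, 1944: Mon, 1945: Tue, 1946: Wed, 1947: Thu ✓, 1948: Sat, 1949: Sun, 1950: Mon, 1951: Tue, 1952: Thu ✓, 1953: Fri
Thursdays: 1941, 1947, 1952.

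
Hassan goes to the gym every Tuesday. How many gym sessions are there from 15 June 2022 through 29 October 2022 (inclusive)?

19

15 June 2022 is a Wednesday.
That's 137 days from start to end, counting both.
137 = 7 × 19 + 4, so there are 19 full weeks plus 4 extra days.
Each full week contributes one Tuesday: 19 so far.
The 4 extra days are Wednesday, Thursday, Friday, Saturday — none qualify.
Total: 19 + 0 = 19.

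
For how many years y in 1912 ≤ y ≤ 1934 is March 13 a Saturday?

3

Day of week of March 13 in each year:
1912: Wed, 1913: Thu, 1914: Fri, 1915: Sat ✓, 1916: Mon, 1917: Tue, 1918: Wed, 1919: Thu, 1920: Sat ✓, 1921: Sun, 1922: Mon, 1923: Tue, 1924: Thu, 1925: Fri, 1926: Sat ✓, 1927: Sun, 1928: Tue, 1929: Wed, 1930: Thu, 1931: Fri, 1932: Sun, 1933: Mon, 1934: Tue
Saturdays: 1915, 1920, 1926.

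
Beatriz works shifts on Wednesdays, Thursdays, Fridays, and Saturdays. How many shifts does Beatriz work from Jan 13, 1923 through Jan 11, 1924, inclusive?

208

Jan 13, 1923 is a Saturday.
From Jan 13, 1923 to Jan 11, 1924 is 364 days inclusive.
364 = 7 × 52, so the span is exactly 52 full weeks.
Each full week contributes 4 days from the set (Wed, Thu, Fri, Sat): 52 × 4 = 208.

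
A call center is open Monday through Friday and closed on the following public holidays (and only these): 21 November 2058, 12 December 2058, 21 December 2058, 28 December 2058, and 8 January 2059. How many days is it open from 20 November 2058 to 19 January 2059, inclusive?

20 November 2058 is a Wednesday.
The range spans 61 days (inclusive of both endpoints).
61 = 7 × 8 + 5, so there are 8 full weeks plus 5 extra days.
Each full week contributes 5 weekdays (Mon–Fri): 8 × 5 = 40.
The 5 extra days are Wed, Thu, Fri, Sat, Sun — 3 of them qualify.
Total: 40 + 3 = 43.
Holidays: 21 November 2058 (Thu); 12 December 2058 (Thu); 21 December 2058 (Sat); 28 December 2058 (Sat); 8 January 2059 (Wed).
3 of the 5 holidays fall on weekdays; the rest are weekends and were already excluded.
Business days: 43 − 3 = 40.

40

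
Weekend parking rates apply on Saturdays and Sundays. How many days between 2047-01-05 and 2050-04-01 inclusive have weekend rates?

2047-01-05 is a Saturday.
That's 1183 days from start to end, counting both.
1183 = 7 × 169, so the span is exactly 169 full weeks.
Each full week contributes 2 weekend days (Sat, Sun): 169 × 2 = 338.

338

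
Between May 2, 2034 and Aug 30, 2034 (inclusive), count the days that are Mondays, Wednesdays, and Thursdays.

52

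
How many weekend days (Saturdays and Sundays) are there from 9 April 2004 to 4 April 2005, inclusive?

9 April 2004 is a Friday.
The range spans 361 days (inclusive of both endpoints).
361 = 7 × 51 + 4, so there are 51 full weeks plus 4 extra days.
Each full week contributes 2 weekend days (Sat, Sun): 51 × 2 = 102.
The 4 extra days are Friday, Saturday, Sunday, Monday — 2 of them qualify.
Total: 102 + 2 = 104.

104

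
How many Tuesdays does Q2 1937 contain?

13

1 April 1937 is a Thursday.
From 1 April 1937 to 30 June 1937 is 91 days inclusive.
91 = 7 × 13, so the span is exactly 13 full weeks.
Each full week contributes one Tuesday: 13 so far.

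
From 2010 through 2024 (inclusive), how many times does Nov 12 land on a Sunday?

2

Day of week of November 12 in each year:
2010: Fri, 2011: Sat, 2012: Mon, 2013: Tue, 2014: Wed, 2015: Thu, 2016: Sat, 2017: Sun ✓, 2018: Mon, 2019: Tue, 2020: Thu, 2021: Fri, 2022: Sat, 2023: Sun ✓, 2024: Tue
Sundays: 2017, 2023.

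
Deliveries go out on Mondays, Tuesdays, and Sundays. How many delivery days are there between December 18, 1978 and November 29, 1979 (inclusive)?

149

December 18, 1978 is a Monday.
That's 347 days from start to end, counting both.
347 = 7 × 49 + 4, so there are 49 full weeks plus 4 extra days.
Each full week contributes 3 days from the set (Mon, Tue, Sun): 49 × 3 = 147.
The 4 extra days are Monday, Tuesday, Wednesday, Thursday — 2 of them qualify.
Total: 147 + 2 = 149.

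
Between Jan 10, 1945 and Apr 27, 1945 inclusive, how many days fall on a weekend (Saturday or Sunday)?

30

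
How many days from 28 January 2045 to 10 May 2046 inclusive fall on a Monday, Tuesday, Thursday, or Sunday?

28 January 2045 is a Saturday.
The range spans 468 days (inclusive of both endpoints).
468 = 7 × 66 + 6, so there are 66 full weeks plus 6 extra days.
Each full week contributes 4 days from the set (Mon, Tue, Thu, Sun): 66 × 4 = 264.
The 6 extra days are Sat, Sun, Mon, Tue, Wed, Thu — 4 of them qualify.
Total: 264 + 4 = 268.

268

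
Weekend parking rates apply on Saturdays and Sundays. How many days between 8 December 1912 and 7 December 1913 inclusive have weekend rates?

8 December 1912 is a Sunday.
From 8 December 1912 to 7 December 1913 is 365 days inclusive.
365 = 7 × 52 + 1, so there are 52 full weeks plus 1 extra day.
Each full week contributes 2 weekend days (Sat, Sun): 52 × 2 = 104.
The 1 extra day is Sunday — 1 of them qualifies.
Total: 104 + 1 = 105.

105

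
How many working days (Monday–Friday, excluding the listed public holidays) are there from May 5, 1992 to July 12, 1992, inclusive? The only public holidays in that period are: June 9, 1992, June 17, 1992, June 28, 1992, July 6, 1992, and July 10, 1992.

45 working days

May 5, 1992 is a Tuesday.
From May 5, 1992 to July 12, 1992 is 69 days inclusive.
69 = 7 × 9 + 6, so there are 9 full weeks plus 6 extra days.
Each full week contributes 5 weekdays (Mon–Fri): 9 × 5 = 45.
The 6 extra days are Tuesday, Wednesday, Thursday, Friday, Saturday, Sunday — 4 of them qualify.
Total: 45 + 4 = 49.
Holidays: June 9, 1992 (Tue); June 17, 1992 (Wed); June 28, 1992 (Sun); July 6, 1992 (Mon); July 10, 1992 (Fri).
4 of the 5 holidays fall on weekdays; the rest are weekends and were already excluded.
Business days: 49 − 4 = 45.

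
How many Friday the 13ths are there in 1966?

The 13th falls on a Friday when the month's 13th has weekday Fri.
Jan 13 is Thu; Feb 13 is Sun; Mar 13 is Sun; Apr 13 is Wed; May 13 is Fri ✓; Jun 13 is Mon; Jul 13 is Wed; Aug 13 is Sat; Sep 13 is Tue; Oct 13 is Thu; Nov 13 is Sun; Dec 13 is Tue.
Friday the 13ths: May.

1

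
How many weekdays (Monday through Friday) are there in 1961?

Jan 1, 1961 is a Sunday.
The range spans 365 days (inclusive of both endpoints).
365 = 7 × 52 + 1, so there are 52 full weeks plus 1 extra day.
Each full week contributes 5 weekdays (Mon–Fri): 52 × 5 = 260.
The 1 extra day is Sunday — none qualify.
Total: 260 + 0 = 260.

260 weekdays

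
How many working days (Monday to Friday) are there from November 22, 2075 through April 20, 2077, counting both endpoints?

November 22, 2075 is a Friday.
The range spans 516 days (inclusive of both endpoints).
516 = 7 × 73 + 5, so there are 73 full weeks plus 5 extra days.
Each full week contributes 5 weekdays (Mon–Fri): 73 × 5 = 365.
The 5 extra days are Fri, Sat, Sun, Mon, Tue — 3 of them qualify.
Total: 365 + 3 = 368.

368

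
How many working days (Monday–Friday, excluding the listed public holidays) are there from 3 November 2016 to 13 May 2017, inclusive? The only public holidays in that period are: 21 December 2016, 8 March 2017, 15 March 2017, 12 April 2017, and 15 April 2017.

3 November 2016 is a Thursday.
That's 192 days from start to end, counting both.
192 = 7 × 27 + 3, so there are 27 full weeks plus 3 extra days.
Each full week contributes 5 weekdays (Mon–Fri): 27 × 5 = 135.
The 3 extra days are Thu, Fri, Sat — 2 of them qualify.
Total: 135 + 2 = 137.
Holidays: 21 December 2016 (Wed); 8 March 2017 (Wed); 15 March 2017 (Wed); 12 April 2017 (Wed); 15 April 2017 (Sat).
4 of the 5 holidays fall on weekdays; the rest are weekends and were already excluded.
Business days: 137 − 4 = 133.

133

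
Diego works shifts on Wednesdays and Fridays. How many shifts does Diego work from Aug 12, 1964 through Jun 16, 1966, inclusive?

193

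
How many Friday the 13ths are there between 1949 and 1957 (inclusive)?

16

Friday-the-13ths by year:
1949: May
1950: Jan, Oct
1951: Apr, Jul
1952: Jun
1953: Feb, Mar, Nov
1954: Aug
1955: May
1956: Jan, Apr, Jul
1957: Sep, Dec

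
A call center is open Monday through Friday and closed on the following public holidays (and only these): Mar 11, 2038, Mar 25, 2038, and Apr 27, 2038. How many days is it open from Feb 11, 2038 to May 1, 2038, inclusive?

Feb 11, 2038 is a Thursday.
That's 80 days from start to end, counting both.
80 = 7 × 11 + 3, so there are 11 full weeks plus 3 extra days.
Each full week contributes 5 weekdays (Mon–Fri): 11 × 5 = 55.
The 3 extra days are Thursday, Friday, Saturday — 2 of them qualify.
Total: 55 + 2 = 57.
Holidays: Mar 11, 2038 (Thu); Mar 25, 2038 (Thu); Apr 27, 2038 (Tue).
All 3 holidays fall on weekdays, so subtract 3.
Business days: 57 − 3 = 54.

54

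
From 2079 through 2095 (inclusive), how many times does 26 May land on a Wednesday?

Day of week of May 26 in each year:
2079: Fri, 2080: Sun, 2081: Mon, 2082: Tue, 2083: Wed ✓, 2084: Fri, 2085: Sat, 2086: Sun, 2087: Mon, 2088: Wed ✓, 2089: Thu, 2090: Fri, 2091: Sat, 2092: Mon, 2093: Tue, 2094: Wed ✓, 2095: Thu
Wednesdays: 2083, 2088, 2094.

3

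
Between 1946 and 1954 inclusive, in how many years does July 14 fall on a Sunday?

1

Day of week of July 14 in each year:
1946: Sun ✓, 1947: Mon, 1948: Wed, 1949: Thu, 1950: Fri, 1951: Sat, 1952: Mon, 1953: Tue, 1954: Wed
Sundays: 1946.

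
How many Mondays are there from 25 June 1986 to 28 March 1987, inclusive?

39 Mondays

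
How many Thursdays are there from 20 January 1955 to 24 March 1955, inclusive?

10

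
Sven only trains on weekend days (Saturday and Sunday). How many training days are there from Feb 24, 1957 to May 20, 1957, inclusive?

Feb 24, 1957 is a Sunday.
The range spans 86 days (inclusive of both endpoints).
86 = 7 × 12 + 2, so there are 12 full weeks plus 2 extra days.
Each full week contributes 2 weekend days (Sat, Sun): 12 × 2 = 24.
The 2 extra days are Sunday, Monday — 1 of them qualifies.
Total: 24 + 1 = 25.

25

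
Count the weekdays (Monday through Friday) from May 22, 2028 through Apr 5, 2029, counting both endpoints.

May 22, 2028 is a Monday.
From May 22, 2028 to Apr 5, 2029 is 319 days inclusive.
319 = 7 × 45 + 4, so there are 45 full weeks plus 4 extra days.
Each full week contributes 5 weekdays (Mon–Fri): 45 × 5 = 225.
The 4 extra days are Monday, Tuesday, Wednesday, Thursday — 4 of them qualify.
Total: 225 + 4 = 229.

229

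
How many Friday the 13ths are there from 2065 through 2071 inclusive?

Friday-the-13ths by year:
2065: Feb, Mar, Nov
2066: Aug
2067: May
2068: Jan, Apr, Jul
2069: Sep, Dec
2070: Jun
2071: Feb, Mar, Nov

14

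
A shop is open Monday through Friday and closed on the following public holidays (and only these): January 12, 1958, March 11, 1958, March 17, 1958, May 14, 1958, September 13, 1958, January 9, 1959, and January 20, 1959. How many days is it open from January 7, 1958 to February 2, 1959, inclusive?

275 business days

January 7, 1958 is a Tuesday.
From January 7, 1958 to February 2, 1959 is 392 days inclusive.
392 = 7 × 56, so the span is exactly 56 full weeks.
Each full week contributes 5 weekdays (Mon–Fri): 56 × 5 = 280.
Total: 280.
Holidays: January 12, 1958 (Sun); March 11, 1958 (Tue); March 17, 1958 (Mon); May 14, 1958 (Wed); September 13, 1958 (Sat); January 9, 1959 (Fri); January 20, 1959 (Tue).
5 of the 7 holidays fall on weekdays; the rest are weekends and were already excluded.
Business days: 280 − 5 = 275.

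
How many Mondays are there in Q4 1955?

Oct 1, 1955 is a Saturday.
From Oct 1, 1955 to Dec 31, 1955 is 92 days inclusive.
92 = 7 × 13 + 1, so there are 13 full weeks plus 1 extra day.
Each full week contributes one Monday: 13 so far.
The 1 extra day is Saturday — none qualify.
Total: 13 + 0 = 13.

13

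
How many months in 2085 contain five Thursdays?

4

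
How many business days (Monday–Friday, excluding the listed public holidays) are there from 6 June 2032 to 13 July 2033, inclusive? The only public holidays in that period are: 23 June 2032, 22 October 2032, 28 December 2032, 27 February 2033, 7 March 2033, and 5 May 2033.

283 business days

6 June 2032 is a Sunday.
The range spans 403 days (inclusive of both endpoints).
403 = 7 × 57 + 4, so there are 57 full weeks plus 4 extra days.
Each full week contributes 5 weekdays (Mon–Fri): 57 × 5 = 285.
The 4 extra days are Sunday, Monday, Tuesday, Wednesday — 3 of them qualify.
Total: 285 + 3 = 288.
Holidays: 23 June 2032 (Wed); 22 October 2032 (Fri); 28 December 2032 (Tue); 27 February 2033 (Sun); 7 March 2033 (Mon); 5 May 2033 (Thu).
5 of the 6 holidays fall on weekdays; the rest are weekends and were already excluded.
Business days: 288 − 5 = 283.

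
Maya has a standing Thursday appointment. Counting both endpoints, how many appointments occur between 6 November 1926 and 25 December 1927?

6 November 1926 is a Saturday.
That's 415 days from start to end, counting both.
415 = 7 × 59 + 2, so there are 59 full weeks plus 2 extra days.
Each full week contributes one Thursday: 59 so far.
The 2 extra days are Saturday, Sunday — none qualify.
Total: 59 + 0 = 59.

59 Thursdays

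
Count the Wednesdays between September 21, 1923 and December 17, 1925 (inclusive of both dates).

117

September 21, 1923 is a Friday.
That's 819 days from start to end, counting both.
819 = 7 × 117, so the span is exactly 117 full weeks.
Each full week contributes one Wednesday: 117 so far.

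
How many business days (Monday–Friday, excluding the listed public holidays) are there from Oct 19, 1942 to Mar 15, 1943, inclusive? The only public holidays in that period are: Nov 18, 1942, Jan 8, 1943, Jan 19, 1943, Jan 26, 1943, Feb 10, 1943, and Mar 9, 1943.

Oct 19, 1942 is a Monday.
From Oct 19, 1942 to Mar 15, 1943 is 148 days inclusive.
148 = 7 × 21 + 1, so there are 21 full weeks plus 1 extra day.
Each full week contributes 5 weekdays (Mon–Fri): 21 × 5 = 105.
The 1 extra day is Mon — 1 of them qualifies.
Total: 105 + 1 = 106.
Holidays: Nov 18, 1942 (Wed); Jan 8, 1943 (Fri); Jan 19, 1943 (Tue); Jan 26, 1943 (Tue); Feb 10, 1943 (Wed); Mar 9, 1943 (Tue).
All 6 holidays fall on weekdays, so subtract 6.
Business days: 106 − 6 = 100.

100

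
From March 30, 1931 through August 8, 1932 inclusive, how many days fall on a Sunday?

71 Sundays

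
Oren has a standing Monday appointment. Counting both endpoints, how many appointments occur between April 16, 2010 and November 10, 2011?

April 16, 2010 is a Friday.
That's 574 days from start to end, counting both.
574 = 7 × 82, so the span is exactly 82 full weeks.
Each full week contributes one Monday: 82 so far.
Total: 82.

82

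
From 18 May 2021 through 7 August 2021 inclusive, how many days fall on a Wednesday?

18 May 2021 is a Tuesday.
From 18 May 2021 to 7 August 2021 is 82 days inclusive.
82 = 7 × 11 + 5, so there are 11 full weeks plus 5 extra days.
Each full week contributes one Wednesday: 11 so far.
The 5 extra days are Tuesday, Wednesday, Thursday, Friday, Saturday — 1 of them qualifies.
Total: 11 + 1 = 12.

12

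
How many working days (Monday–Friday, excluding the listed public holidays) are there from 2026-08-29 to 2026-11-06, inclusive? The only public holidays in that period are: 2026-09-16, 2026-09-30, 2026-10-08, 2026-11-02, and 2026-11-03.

2026-08-29 is a Saturday.
That's 70 days from start to end, counting both.
70 = 7 × 10, so the span is exactly 10 full weeks.
Each full week contributes 5 weekdays (Mon–Fri): 10 × 5 = 50.
Holidays: 2026-09-16 (Wed); 2026-09-30 (Wed); 2026-10-08 (Thu); 2026-11-02 (Mon); 2026-11-03 (Tue).
All 5 holidays fall on weekdays, so subtract 5.
Business days: 50 − 5 = 45.

45 working days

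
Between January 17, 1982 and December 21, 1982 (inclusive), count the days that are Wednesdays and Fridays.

January 17, 1982 is a Sunday.
That's 339 days from start to end, counting both.
339 = 7 × 48 + 3, so there are 48 full weeks plus 3 extra days.
Each full week contributes 2 days from the set (Wed, Fri): 48 × 2 = 96.
The 3 extra days are Sunday, Monday, Tuesday — none qualify.
Total: 96 + 0 = 96.

96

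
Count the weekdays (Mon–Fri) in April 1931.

1931-04-01 is a Wednesday.
That's 30 days from start to end, counting both.
30 = 7 × 4 + 2, so there are 4 full weeks plus 2 extra days.
Each full week contributes 5 weekdays (Mon–Fri): 4 × 5 = 20.
The 2 extra days are Wed, Thu — 2 of them qualify.
Total: 20 + 2 = 22.

22 weekdays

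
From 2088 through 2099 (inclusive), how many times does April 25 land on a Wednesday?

2

Day of week of April 25 in each year:
2088: Sun, 2089: Mon, 2090: Tue, 2091: Wed ✓, 2092: Fri, 2093: Sat, 2094: Sun, 2095: Mon, 2096: Wed ✓, 2097: Thu, 2098: Fri, 2099: Sat
Wednesdays: 2091, 2096.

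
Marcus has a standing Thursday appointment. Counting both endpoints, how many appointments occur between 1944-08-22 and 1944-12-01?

1944-08-22 is a Tuesday.
From 1944-08-22 to 1944-12-01 is 102 days inclusive.
102 = 7 × 14 + 4, so there are 14 full weeks plus 4 extra days.
Each full week contributes one Thursday: 14 so far.
The 4 extra days are Tue, Wed, Thu, Fri — 1 of them qualifies.
Total: 14 + 1 = 15.

15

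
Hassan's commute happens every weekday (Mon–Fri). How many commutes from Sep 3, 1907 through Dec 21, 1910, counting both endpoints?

862

Sep 3, 1907 is a Tuesday.
That's 1206 days from start to end, counting both.
1206 = 7 × 172 + 2, so there are 172 full weeks plus 2 extra days.
Each full week contributes 5 weekdays (Mon–Fri): 172 × 5 = 860.
The 2 extra days are Tue, Wed — 2 of them qualify.
Total: 860 + 2 = 862.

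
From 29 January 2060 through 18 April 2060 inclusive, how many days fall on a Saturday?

12 Saturdays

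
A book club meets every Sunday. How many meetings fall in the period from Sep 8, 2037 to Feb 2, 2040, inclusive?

125

Sep 8, 2037 is a Tuesday.
The range spans 878 days (inclusive of both endpoints).
878 = 7 × 125 + 3, so there are 125 full weeks plus 3 extra days.
Each full week contributes one Sunday: 125 so far.
The 3 extra days are Tue, Wed, Thu — none qualify.
Total: 125 + 0 = 125.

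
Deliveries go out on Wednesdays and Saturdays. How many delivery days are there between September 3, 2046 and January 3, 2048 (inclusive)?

September 3, 2046 is a Monday.
From September 3, 2046 to January 3, 2048 is 488 days inclusive.
488 = 7 × 69 + 5, so there are 69 full weeks plus 5 extra days.
Each full week contributes 2 days from the set (Wed, Sat): 69 × 2 = 138.
The 5 extra days are Mon, Tue, Wed, Thu, Fri — 1 of them qualifies.
Total: 138 + 1 = 139.

139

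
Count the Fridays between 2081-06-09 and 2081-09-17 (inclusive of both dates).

14

2081-06-09 is a Monday.
From 2081-06-09 to 2081-09-17 is 101 days inclusive.
101 = 7 × 14 + 3, so there are 14 full weeks plus 3 extra days.
Each full week contributes one Friday: 14 so far.
The 3 extra days are Mon, Tue, Wed — none qualify.
Total: 14 + 0 = 14.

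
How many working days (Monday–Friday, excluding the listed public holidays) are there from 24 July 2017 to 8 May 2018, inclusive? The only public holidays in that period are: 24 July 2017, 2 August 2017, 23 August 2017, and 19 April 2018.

24 July 2017 is a Monday.
That's 289 days from start to end, counting both.
289 = 7 × 41 + 2, so there are 41 full weeks plus 2 extra days.
Each full week contributes 5 weekdays (Mon–Fri): 41 × 5 = 205.
The 2 extra days are Mon, Tue — 2 of them qualify.
Total: 205 + 2 = 207.
Holidays: 24 July 2017 (Mon); 2 August 2017 (Wed); 23 August 2017 (Wed); 19 April 2018 (Thu).
All 4 holidays fall on weekdays, so subtract 4.
Business days: 207 − 4 = 203.

203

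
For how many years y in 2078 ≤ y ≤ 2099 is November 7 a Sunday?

3

Day of week of November 7 in each year:
2078: Mon, 2079: Tue, 2080: Thu, 2081: Fri, 2082: Sat, 2083: Sun ✓, 2084: Tue, 2085: Wed, 2086: Thu, 2087: Fri, 2088: Sun ✓, 2089: Mon, 2090: Tue, 2091: Wed, 2092: Fri, 2093: Sat, 2094: Sun ✓, 2095: Mon, 2096: Wed, 2097: Thu, 2098: Fri, 2099: Sat
Sundays: 2083, 2088, 2094.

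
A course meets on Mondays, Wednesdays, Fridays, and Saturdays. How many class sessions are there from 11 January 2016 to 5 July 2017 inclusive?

310

11 January 2016 is a Monday.
The range spans 542 days (inclusive of both endpoints).
542 = 7 × 77 + 3, so there are 77 full weeks plus 3 extra days.
Each full week contributes 4 days from the set (Mon, Wed, Fri, Sat): 77 × 4 = 308.
The 3 extra days are Mon, Tue, Wed — 2 of them qualify.
Total: 308 + 2 = 310.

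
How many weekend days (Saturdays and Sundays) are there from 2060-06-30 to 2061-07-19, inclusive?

110

2060-06-30 is a Wednesday.
That's 385 days from start to end, counting both.
385 = 7 × 55, so the span is exactly 55 full weeks.
Each full week contributes 2 weekend days (Sat, Sun): 55 × 2 = 110.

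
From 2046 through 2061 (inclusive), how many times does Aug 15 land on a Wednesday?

Day of week of August 15 in each year:
2046: Wed ✓, 2047: Thu, 2048: Sat, 2049: Sun, 2050: Mon, 2051: Tue, 2052: Thu, 2053: Fri, 2054: Sat, 2055: Sun, 2056: Tue, 2057: Wed ✓, 2058: Thu, 2059: Fri, 2060: Sun, 2061: Mon
Wednesdays: 2046, 2057.

2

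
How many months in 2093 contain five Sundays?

4

A month has five Sundays exactly when Sunday falls within its first (length − 28) days.
Jan: 31 days, starts Thu → 5 of Thu, Fri, Sat
Feb: 28 days, starts Sun → 5 of (none)
Mar: 31 days, starts Sun → 5 of Sun, Mon, Tue ✓
Apr: 30 days, starts Wed → 5 of Wed, Thu
May: 31 days, starts Fri → 5 of Fri, Sat, Sun ✓
Jun: 30 days, starts Mon → 5 of Mon, Tue
Jul: 31 days, starts Wed → 5 of Wed, Thu, Fri
Aug: 31 days, starts Sat → 5 of Sat, Sun, Mon ✓
Sep: 30 days, starts Tue → 5 of Tue, Wed
Oct: 31 days, starts Thu → 5 of Thu, Fri, Sat
Nov: 30 days, starts Sun → 5 of Sun, Mon ✓
Dec: 31 days, starts Tue → 5 of Tue, Wed, Thu
Months with five Sundays: Mar, May, Aug, Nov.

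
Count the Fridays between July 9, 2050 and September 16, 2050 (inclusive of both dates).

July 9, 2050 is a Saturday.
That's 70 days from start to end, counting both.
70 = 7 × 10, so the span is exactly 10 full weeks.
Each full week contributes one Friday: 10 so far.

10 Fridays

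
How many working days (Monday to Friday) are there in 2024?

262

2024-01-01 is a Monday.
The range spans 366 days (inclusive of both endpoints).
366 = 7 × 52 + 2, so there are 52 full weeks plus 2 extra days.
Each full week contributes 5 weekdays (Mon–Fri): 52 × 5 = 260.
The 2 extra days are Mon, Tue — 2 of them qualify.
Total: 260 + 2 = 262.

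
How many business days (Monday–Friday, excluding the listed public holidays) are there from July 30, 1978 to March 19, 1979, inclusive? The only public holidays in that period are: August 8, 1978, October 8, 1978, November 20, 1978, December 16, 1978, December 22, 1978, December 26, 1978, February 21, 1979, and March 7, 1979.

July 30, 1978 is a Sunday.
That's 233 days from start to end, counting both.
233 = 7 × 33 + 2, so there are 33 full weeks plus 2 extra days.
Each full week contributes 5 weekdays (Mon–Fri): 33 × 5 = 165.
The 2 extra days are Sunday, Monday — 1 of them qualifies.
Total: 165 + 1 = 166.
Holidays: August 8, 1978 (Tue); October 8, 1978 (Sun); November 20, 1978 (Mon); December 16, 1978 (Sat); December 22, 1978 (Fri); December 26, 1978 (Tue); February 21, 1979 (Wed); March 7, 1979 (Wed).
6 of the 8 holidays fall on weekdays; the rest are weekends and were already excluded.
Business days: 166 − 6 = 160.

160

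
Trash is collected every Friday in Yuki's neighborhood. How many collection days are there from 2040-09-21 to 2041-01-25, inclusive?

19 Fridays

2040-09-21 is a Friday.
The range spans 127 days (inclusive of both endpoints).
127 = 7 × 18 + 1, so there are 18 full weeks plus 1 extra day.
Each full week contributes one Friday: 18 so far.
The 1 extra day is Fri — 1 of them qualifies.
Total: 18 + 1 = 19.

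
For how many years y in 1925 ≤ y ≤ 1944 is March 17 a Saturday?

2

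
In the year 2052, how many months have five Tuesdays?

A month has five Tuesdays exactly when Tuesday falls within its first (length − 28) days.
Jan: 31 days, starts Mon → 5 of Mon, Tue, Wed ✓
Feb: 29 days, starts Thu → 5 of Thu
Mar: 31 days, starts Fri → 5 of Fri, Sat, Sun
Apr: 30 days, starts Mon → 5 of Mon, Tue ✓
May: 31 days, starts Wed → 5 of Wed, Thu, Fri
Jun: 30 days, starts Sat → 5 of Sat, Sun
Jul: 31 days, starts Mon → 5 of Mon, Tue, Wed ✓
Aug: 31 days, starts Thu → 5 of Thu, Fri, Sat
Sep: 30 days, starts Sun → 5 of Sun, Mon
Oct: 31 days, starts Tue → 5 of Tue, Wed, Thu ✓
Nov: 30 days, starts Fri → 5 of Fri, Sat
Dec: 31 days, starts Sun → 5 of Sun, Mon, Tue ✓
Months with five Tuesdays: Jan, Apr, Jul, Oct, Dec.

5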